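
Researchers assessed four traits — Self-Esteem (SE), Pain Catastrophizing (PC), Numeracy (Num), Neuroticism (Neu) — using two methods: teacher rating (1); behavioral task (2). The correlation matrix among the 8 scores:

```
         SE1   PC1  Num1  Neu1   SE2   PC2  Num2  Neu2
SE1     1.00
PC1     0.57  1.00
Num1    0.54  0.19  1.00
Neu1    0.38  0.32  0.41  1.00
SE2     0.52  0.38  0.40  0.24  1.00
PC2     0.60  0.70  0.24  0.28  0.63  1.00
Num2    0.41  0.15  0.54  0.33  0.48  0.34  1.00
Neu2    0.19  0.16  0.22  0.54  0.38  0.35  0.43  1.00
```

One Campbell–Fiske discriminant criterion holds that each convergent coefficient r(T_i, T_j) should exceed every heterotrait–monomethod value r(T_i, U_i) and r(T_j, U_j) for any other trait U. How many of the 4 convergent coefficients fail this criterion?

2

Checking each validity diagonal entry against its comparison values:
SE (methods 1·2): 0.52 vs {0.57, 0.63, 0.54, 0.48, 0.38, 0.38} → fail.
PC (methods 1·2): 0.70 vs {0.57, 0.63, 0.19, 0.34, 0.32, 0.35} → pass.
Num (methods 1·2): 0.54 vs {0.54, 0.48, 0.19, 0.34, 0.41, 0.43} → fail.
Neu (methods 1·2): 0.54 vs {0.38, 0.38, 0.32, 0.35, 0.41, 0.43} → pass.
2 of 4 fail.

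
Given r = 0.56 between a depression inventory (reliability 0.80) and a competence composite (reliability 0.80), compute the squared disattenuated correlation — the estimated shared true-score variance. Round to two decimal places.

0.49

Disattenuated r = 0.56 / √(0.80 × 0.80) = 0.56 / 0.8000 = 0.7000.
Shared true-score variance = 0.7000² = 0.4900 ≈ 0.49.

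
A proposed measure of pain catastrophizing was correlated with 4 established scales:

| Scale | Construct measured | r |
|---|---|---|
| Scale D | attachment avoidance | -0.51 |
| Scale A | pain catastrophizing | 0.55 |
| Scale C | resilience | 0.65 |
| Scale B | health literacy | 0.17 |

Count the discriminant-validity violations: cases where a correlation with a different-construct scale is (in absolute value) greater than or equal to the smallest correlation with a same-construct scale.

Convergent (same construct = pain catastrophizing): Scale A.
Smallest convergent = 0.55. Discriminant |r|: 0.51, 0.65, 0.17; count ≥ 0.55 → 1.

1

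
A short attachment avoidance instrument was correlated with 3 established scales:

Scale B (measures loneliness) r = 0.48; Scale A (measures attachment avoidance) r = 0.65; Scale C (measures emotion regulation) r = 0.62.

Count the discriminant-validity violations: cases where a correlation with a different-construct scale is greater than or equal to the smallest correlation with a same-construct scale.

Convergent (same construct = attachment avoidance): Scale A.
Smallest convergent = 0.65. Discriminant values: 0.48, 0.62; count ≥ 0.65 → 0.

0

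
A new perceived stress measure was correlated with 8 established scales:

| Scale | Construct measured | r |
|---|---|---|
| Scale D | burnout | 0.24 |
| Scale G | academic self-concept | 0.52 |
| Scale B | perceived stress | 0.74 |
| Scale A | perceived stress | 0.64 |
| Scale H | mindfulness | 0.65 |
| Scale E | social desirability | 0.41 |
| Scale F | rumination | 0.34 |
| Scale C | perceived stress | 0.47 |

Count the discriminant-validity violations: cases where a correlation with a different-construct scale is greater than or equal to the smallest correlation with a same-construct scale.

2

Convergent (same construct = perceived stress): Scale B, Scale A, Scale C.
Smallest convergent = 0.47. Discriminant values: 0.24, 0.52, 0.65, 0.41, 0.34; count ≥ 0.47 → 2.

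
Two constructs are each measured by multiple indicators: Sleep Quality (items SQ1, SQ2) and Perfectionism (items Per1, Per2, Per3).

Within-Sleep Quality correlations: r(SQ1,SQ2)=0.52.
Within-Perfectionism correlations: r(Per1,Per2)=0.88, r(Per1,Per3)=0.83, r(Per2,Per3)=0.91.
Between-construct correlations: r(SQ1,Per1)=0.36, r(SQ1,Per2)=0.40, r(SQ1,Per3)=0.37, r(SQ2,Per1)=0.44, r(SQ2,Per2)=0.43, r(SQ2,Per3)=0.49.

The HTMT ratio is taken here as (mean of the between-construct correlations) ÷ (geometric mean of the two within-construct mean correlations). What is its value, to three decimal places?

Between-construct mean = 2.49/6 = 0.4150.
Mean within-SQ = 0.52/1 = 0.5200; mean within-Per = 2.62/3 = 0.8733.
Geometric mean = √(0.5200 × 0.8733) = 0.6739.
HTMT = 0.4150 / 0.6739 = 0.616.

0.616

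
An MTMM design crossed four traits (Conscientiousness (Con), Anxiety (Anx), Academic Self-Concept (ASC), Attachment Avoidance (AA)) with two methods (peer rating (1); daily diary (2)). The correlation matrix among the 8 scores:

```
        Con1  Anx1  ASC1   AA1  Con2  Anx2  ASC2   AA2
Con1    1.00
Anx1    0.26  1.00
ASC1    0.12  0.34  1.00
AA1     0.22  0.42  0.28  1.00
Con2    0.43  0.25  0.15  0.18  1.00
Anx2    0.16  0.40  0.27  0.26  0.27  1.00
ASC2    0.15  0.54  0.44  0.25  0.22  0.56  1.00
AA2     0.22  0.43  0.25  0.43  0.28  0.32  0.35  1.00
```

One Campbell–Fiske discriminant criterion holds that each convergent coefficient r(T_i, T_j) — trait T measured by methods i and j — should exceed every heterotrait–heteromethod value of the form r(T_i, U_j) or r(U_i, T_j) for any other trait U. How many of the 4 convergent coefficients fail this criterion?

Checking each validity diagonal entry against its comparison values:
Con (methods 1·2): 0.43 vs {0.16, 0.25, 0.15, 0.15, 0.22, 0.18} → pass.
Anx (methods 1·2): 0.40 vs {0.25, 0.16, 0.54, 0.27, 0.43, 0.26} → fail.
ASC (methods 1·2): 0.44 vs {0.15, 0.15, 0.27, 0.54, 0.25, 0.25} → fail.
AA (methods 1·2): 0.43 vs {0.18, 0.22, 0.26, 0.43, 0.25, 0.25} → fail.
3 of 4 fail.

3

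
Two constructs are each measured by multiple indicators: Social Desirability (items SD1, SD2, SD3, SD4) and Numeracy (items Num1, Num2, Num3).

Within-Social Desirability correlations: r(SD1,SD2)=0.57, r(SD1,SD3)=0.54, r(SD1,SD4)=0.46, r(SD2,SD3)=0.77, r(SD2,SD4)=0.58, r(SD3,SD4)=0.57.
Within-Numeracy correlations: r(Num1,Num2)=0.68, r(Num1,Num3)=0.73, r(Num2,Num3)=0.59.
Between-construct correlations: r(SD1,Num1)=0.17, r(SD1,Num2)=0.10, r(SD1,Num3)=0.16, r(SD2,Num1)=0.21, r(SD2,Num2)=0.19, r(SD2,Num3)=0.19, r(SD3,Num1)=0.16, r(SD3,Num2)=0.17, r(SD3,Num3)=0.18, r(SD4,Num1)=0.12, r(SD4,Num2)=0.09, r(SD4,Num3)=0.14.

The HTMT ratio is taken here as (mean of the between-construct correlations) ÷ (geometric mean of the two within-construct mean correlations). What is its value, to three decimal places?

0.252

Mean between = 1.88/12 = 0.1567.
Mean within-SD = 3.49/6 = 0.5817; mean within-Num = 2.00/3 = 0.6667.
Geometric mean = √(0.5817 × 0.6667) = 0.6228.
HTMT = 0.1567 / 0.6228 = 0.252.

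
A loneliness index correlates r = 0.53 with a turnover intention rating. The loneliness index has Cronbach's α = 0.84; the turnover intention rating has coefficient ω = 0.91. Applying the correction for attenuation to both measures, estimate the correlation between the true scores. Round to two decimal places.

r_true = r_obs / √(r_xx · r_yy) = 0.53 / √(0.84 × 0.91) = 0.53 / √0.7644 = 0.53 / 0.8743 ≈ 0.61.

0.61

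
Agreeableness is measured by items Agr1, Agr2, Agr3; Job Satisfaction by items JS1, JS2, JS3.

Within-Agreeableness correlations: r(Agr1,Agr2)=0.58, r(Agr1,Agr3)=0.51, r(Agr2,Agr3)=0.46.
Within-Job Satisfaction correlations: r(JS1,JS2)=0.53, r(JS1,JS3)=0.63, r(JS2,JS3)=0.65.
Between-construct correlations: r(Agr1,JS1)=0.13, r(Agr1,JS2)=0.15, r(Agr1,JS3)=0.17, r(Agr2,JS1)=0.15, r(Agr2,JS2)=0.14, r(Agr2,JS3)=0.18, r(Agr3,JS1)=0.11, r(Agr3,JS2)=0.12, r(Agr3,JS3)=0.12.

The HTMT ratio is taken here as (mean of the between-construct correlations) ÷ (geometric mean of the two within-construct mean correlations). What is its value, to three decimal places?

0.253

Between-construct mean = 1.27/9 = 0.1411.
Mean within-Agr = 1.55/3 = 0.5167; mean within-JS = 1.81/3 = 0.6033.
Geometric mean = √(0.5167 × 0.6033) = 0.5583.
HTMT = 0.1411 / 0.5583 = 0.253.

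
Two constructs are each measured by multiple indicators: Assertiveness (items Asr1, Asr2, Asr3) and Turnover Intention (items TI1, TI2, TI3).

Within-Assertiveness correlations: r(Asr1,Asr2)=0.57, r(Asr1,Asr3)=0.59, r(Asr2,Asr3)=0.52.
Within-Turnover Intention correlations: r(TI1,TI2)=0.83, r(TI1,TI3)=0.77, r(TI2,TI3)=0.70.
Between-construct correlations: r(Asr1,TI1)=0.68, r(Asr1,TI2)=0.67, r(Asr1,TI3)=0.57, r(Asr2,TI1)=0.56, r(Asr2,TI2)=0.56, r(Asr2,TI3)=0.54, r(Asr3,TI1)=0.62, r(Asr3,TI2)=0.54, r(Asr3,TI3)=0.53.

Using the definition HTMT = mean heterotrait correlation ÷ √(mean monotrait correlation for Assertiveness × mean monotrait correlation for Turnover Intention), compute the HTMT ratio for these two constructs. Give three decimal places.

0.894

Between-construct mean = 5.27/9 = 0.5856.
Mean within-Asr = 1.68/3 = 0.5600; mean within-TI = 2.30/3 = 0.7667.
Geometric mean = √(0.5600 × 0.7667) = 0.6552.
HTMT = 0.5856 / 0.6552 = 0.894.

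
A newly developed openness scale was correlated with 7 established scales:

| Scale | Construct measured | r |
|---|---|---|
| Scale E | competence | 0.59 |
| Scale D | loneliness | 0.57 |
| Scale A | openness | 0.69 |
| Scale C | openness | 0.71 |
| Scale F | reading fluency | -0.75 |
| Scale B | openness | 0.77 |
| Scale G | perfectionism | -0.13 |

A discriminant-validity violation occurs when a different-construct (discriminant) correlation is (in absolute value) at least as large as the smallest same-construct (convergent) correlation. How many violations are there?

Convergent (same construct = openness): Scale A, Scale C, Scale B.
Smallest convergent = 0.69. Discriminant |r|: 0.59, 0.57, 0.75, 0.13; count ≥ 0.69 → 1.

1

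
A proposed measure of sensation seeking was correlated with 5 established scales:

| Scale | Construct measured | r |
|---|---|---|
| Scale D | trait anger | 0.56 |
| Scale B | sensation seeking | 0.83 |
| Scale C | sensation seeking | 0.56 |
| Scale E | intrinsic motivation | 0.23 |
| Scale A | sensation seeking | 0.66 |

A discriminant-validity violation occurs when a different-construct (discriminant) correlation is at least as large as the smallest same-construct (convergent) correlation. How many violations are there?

1

Convergent (same construct = sensation seeking): Scale B, Scale C, Scale A.
Smallest convergent = 0.56. Discriminant values: 0.56, 0.23; count ≥ 0.56 → 1.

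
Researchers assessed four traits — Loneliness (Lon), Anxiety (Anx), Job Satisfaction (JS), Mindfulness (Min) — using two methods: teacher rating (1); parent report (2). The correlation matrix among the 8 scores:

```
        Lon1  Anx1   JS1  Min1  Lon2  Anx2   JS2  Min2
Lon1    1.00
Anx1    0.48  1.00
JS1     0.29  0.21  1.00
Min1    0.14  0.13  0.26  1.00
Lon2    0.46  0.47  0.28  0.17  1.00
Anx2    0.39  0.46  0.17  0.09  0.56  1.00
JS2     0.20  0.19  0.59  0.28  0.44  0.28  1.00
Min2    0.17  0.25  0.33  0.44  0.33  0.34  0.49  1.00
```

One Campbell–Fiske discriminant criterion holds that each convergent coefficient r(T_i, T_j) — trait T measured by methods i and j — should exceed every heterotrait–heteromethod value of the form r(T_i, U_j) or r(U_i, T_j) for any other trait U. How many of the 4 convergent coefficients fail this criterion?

2

Each convergent coefficient versus the relevant comparison correlations:
Lon (methods 1·2): 0.46 vs {0.39, 0.47, 0.20, 0.28, 0.17, 0.17} → fail.
Anx (methods 1·2): 0.46 vs {0.47, 0.39, 0.19, 0.17, 0.25, 0.09} → fail.
JS (methods 1·2): 0.59 vs {0.28, 0.20, 0.17, 0.19, 0.33, 0.28} → pass.
Min (methods 1·2): 0.44 vs {0.17, 0.17, 0.09, 0.25, 0.28, 0.33} → pass.
2 of 4 fail.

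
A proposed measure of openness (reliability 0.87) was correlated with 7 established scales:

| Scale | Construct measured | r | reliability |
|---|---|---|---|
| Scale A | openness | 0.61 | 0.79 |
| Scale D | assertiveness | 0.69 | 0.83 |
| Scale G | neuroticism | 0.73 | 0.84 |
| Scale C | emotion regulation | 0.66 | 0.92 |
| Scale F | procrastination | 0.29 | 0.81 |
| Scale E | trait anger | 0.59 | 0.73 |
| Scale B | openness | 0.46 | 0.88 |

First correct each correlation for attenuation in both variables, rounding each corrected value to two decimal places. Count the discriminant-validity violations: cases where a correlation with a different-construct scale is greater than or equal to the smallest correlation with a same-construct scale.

Disattenuated r (r / √(r_scale · r_new)):
  Scale A (conv): 0.61 / √(0.79·0.87) = 0.74
  Scale D (disc): 0.69 / √(0.83·0.87) = 0.81
  Scale G (disc): 0.73 / √(0.84·0.87) = 0.85
  Scale C (disc): 0.66 / √(0.92·0.87) = 0.74
  Scale F (disc): 0.29 / √(0.81·0.87) = 0.35
  Scale E (disc): 0.59 / √(0.73·0.87) = 0.74
  Scale B (conv): 0.46 / √(0.88·0.87) = 0.53
Smallest convergent = 0.53. Discriminant values: 0.81, 0.85, 0.74, 0.35, 0.74; count ≥ 0.53 → 4.

4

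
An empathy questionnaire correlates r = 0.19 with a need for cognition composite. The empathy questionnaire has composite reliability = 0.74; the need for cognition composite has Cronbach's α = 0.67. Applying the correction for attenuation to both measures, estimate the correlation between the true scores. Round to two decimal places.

0.27

r_true = r_obs / √(r_xx · r_yy) = 0.19 / √(0.74 × 0.67) = 0.19 / √0.4958 = 0.19 / 0.7041 ≈ 0.27.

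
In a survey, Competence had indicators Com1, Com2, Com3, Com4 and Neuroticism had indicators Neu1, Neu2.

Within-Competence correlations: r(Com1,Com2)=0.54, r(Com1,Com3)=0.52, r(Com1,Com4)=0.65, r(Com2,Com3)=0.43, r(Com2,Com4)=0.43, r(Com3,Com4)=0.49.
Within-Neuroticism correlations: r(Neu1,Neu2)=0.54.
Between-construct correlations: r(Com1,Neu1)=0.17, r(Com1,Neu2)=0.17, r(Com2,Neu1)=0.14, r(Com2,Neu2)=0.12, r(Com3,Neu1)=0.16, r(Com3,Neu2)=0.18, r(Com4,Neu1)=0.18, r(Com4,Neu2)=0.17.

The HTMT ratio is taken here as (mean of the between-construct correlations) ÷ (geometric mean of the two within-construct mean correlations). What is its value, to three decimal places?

Mean heterotrait r = 1.29/8 = 0.1613.
Mean within-Com = 3.06/6 = 0.5100; mean within-Neu = 0.54/1 = 0.5400.
Geometric mean = √(0.5100 × 0.5400) = 0.5248.
HTMT = 0.1613 / 0.5248 = 0.307.

0.307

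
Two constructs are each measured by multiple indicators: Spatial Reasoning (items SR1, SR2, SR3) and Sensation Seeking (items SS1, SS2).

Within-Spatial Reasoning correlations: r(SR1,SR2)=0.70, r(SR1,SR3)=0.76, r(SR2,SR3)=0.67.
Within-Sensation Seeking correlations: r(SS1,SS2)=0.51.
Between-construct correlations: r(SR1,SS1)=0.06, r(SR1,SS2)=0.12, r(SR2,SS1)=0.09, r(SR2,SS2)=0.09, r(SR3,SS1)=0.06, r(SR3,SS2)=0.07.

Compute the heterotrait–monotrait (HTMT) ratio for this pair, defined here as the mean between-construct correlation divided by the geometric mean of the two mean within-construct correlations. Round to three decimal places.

Between-construct mean = 0.49/6 = 0.0817.
Mean within-SR = 2.13/3 = 0.7100; mean within-SS = 0.51/1 = 0.5100.
Geometric mean = √(0.7100 × 0.5100) = 0.6017.
HTMT = 0.0817 / 0.6017 = 0.136.

0.136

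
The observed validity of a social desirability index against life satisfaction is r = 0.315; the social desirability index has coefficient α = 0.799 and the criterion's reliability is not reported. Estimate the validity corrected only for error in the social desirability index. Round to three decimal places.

0.352

Single correction: r_c = r_obs / √r_xx = 0.315 / √0.799 = 0.315 / 0.8939 ≈ 0.352.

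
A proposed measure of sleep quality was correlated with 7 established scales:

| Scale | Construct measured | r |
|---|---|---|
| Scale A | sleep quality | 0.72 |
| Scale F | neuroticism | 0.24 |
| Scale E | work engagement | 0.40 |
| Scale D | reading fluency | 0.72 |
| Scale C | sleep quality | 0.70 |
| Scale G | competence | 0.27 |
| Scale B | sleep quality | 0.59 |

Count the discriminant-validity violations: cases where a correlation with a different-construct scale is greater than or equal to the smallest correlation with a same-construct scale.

1

Convergent (same construct = sleep quality): Scale A, Scale C, Scale B.
Smallest convergent = 0.59. Discriminant values: 0.24, 0.40, 0.72, 0.27; count ≥ 0.59 → 1.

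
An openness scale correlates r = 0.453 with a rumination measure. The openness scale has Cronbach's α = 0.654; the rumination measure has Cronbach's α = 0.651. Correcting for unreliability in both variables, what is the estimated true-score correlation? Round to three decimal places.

0.694

r_true = r_obs / √(r_xx · r_yy) = 0.453 / √(0.654 × 0.651) = 0.453 / √0.425754 = 0.453 / 0.6525 ≈ 0.694.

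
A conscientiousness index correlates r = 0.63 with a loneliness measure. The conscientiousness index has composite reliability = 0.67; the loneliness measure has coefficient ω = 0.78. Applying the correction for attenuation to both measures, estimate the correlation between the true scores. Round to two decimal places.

0.87

r_true = r_obs / √(r_xx · r_yy) = 0.63 / √(0.67 × 0.78) = 0.63 / √0.5226 = 0.63 / 0.7229 ≈ 0.87.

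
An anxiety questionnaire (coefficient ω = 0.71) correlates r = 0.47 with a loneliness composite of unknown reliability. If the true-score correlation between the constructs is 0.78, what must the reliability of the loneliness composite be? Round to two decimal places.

0.51

r_true = r_obs / √(r_xx · r_yy) ⇒ 0.78 = 0.47 / √(0.71 · r_yy).
√(0.71 · r_yy) = 0.47 / 0.78 = 0.6026; 0.71 · r_yy = 0.3631; r_yy = 0.3631 / 0.71 ≈ 0.51.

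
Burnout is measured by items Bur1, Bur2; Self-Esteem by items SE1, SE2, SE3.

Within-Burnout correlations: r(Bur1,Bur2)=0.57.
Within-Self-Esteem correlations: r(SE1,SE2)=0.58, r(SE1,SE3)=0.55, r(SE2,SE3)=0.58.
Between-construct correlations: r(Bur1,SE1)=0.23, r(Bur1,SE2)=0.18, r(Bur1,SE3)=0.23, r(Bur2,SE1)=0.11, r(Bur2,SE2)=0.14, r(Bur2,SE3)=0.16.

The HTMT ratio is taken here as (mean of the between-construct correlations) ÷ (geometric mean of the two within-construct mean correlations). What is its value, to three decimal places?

0.307

Mean heterotrait r = 1.05/6 = 0.1750.
Mean within-Bur = 0.57/1 = 0.5700; mean within-SE = 1.71/3 = 0.5700.
Geometric mean = √(0.5700 × 0.5700) = 0.5700.
HTMT = 0.1750 / 0.5700 = 0.307.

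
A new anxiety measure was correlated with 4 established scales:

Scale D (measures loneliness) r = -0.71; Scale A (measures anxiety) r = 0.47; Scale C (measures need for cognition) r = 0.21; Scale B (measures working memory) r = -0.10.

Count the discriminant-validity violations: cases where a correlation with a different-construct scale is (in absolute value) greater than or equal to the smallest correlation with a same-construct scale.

Convergent (same construct = anxiety): Scale A.
Smallest convergent = 0.47. Discriminant |r|: 0.71, 0.21, 0.10; count ≥ 0.47 → 1.

1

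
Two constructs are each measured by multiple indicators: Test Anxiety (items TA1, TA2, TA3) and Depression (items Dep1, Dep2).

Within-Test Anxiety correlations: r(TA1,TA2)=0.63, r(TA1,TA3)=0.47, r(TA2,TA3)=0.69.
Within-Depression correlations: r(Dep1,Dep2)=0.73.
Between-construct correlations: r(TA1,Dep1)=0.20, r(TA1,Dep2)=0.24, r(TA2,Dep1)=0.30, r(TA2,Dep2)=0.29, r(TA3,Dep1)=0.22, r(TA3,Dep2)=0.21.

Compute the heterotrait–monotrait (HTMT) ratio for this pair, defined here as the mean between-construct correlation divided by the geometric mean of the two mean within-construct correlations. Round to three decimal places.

0.369

Between-construct mean = 1.46/6 = 0.2433.
Mean within-TA = 1.79/3 = 0.5967; mean within-Dep = 0.73/1 = 0.7300.
Geometric mean = √(0.5967 × 0.7300) = 0.6600.
HTMT = 0.2433 / 0.6600 = 0.369.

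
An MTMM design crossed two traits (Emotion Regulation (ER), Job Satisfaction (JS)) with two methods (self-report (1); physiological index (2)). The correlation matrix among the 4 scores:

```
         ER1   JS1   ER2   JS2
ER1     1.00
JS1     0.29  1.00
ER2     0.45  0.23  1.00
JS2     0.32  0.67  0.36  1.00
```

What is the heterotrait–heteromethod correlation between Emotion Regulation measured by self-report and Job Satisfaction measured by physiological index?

Different traits and methods: r(ER1, JS2) = 0.32.

0.32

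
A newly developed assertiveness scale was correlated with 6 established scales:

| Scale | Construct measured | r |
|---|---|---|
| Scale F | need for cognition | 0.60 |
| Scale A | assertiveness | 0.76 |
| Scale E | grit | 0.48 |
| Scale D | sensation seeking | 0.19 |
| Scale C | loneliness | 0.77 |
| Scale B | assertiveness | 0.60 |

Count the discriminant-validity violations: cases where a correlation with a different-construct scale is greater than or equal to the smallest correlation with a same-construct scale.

2

Convergent (same construct = assertiveness): Scale A, Scale B.
Smallest convergent = 0.60. Discriminant values: 0.60, 0.48, 0.19, 0.77; count ≥ 0.60 → 2.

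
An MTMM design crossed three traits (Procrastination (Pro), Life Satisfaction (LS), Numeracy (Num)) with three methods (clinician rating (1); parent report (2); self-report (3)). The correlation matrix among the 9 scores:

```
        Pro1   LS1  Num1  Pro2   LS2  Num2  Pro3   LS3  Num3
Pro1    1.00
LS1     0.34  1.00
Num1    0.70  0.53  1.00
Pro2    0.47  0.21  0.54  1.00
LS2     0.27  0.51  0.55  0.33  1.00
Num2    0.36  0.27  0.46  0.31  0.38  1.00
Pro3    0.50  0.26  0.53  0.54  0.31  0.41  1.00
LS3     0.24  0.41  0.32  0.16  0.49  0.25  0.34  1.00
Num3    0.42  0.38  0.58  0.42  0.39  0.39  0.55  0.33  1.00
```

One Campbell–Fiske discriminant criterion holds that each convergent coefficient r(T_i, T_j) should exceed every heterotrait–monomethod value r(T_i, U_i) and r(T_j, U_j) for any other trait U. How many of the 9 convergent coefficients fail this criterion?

8

Convergent coefficients and their comparison sets:
Pro (methods 1·2): 0.47 vs {0.34, 0.33, 0.70, 0.31} → fail.
Pro (methods 1·3): 0.50 vs {0.34, 0.34, 0.70, 0.55} → fail.
Pro (methods 2·3): 0.54 vs {0.33, 0.34, 0.31, 0.55} → fail.
LS (methods 1·2): 0.51 vs {0.34, 0.33, 0.53, 0.38} → fail.
LS (methods 1·3): 0.41 vs {0.34, 0.34, 0.53, 0.33} → fail.
LS (methods 2·3): 0.49 vs {0.33, 0.34, 0.38, 0.33} → pass.
Num (methods 1·2): 0.46 vs {0.70, 0.31, 0.53, 0.38} → fail.
Num (methods 1·3): 0.58 vs {0.70, 0.55, 0.53, 0.33} → fail.
Num (methods 2·3): 0.39 vs {0.31, 0.55, 0.38, 0.33} → fail.
8 of 9 fail.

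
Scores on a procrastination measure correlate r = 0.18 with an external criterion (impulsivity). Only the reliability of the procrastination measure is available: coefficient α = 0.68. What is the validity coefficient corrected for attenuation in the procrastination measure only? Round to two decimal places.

Single correction: r_c = r_obs / √r_xx = 0.18 / √0.68 = 0.18 / 0.8246 ≈ 0.22.

0.22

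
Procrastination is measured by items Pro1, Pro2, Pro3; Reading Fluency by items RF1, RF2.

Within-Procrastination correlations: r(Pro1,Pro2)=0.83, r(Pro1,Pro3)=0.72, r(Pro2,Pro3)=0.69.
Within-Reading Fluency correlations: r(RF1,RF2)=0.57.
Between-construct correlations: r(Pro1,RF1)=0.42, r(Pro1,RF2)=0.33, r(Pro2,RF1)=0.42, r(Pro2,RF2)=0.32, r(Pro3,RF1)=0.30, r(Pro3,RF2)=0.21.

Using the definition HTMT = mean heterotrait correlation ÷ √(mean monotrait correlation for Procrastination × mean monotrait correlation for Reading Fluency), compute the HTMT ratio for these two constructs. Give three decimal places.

Between-construct mean = 2.00/6 = 0.3333.
Mean within-Pro = 2.24/3 = 0.7467; mean within-RF = 0.57/1 = 0.5700.
Geometric mean = √(0.7467 × 0.5700) = 0.6524.
HTMT = 0.3333 / 0.6524 = 0.511.

0.511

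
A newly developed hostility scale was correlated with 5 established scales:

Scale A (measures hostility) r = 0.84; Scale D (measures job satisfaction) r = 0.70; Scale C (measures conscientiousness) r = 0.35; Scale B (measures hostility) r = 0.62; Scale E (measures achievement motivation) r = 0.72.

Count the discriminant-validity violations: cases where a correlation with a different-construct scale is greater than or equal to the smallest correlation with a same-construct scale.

Convergent (same construct = hostility): Scale A, Scale B.
Smallest convergent = 0.62. Discriminant values: 0.70, 0.35, 0.72; count ≥ 0.62 → 2.

2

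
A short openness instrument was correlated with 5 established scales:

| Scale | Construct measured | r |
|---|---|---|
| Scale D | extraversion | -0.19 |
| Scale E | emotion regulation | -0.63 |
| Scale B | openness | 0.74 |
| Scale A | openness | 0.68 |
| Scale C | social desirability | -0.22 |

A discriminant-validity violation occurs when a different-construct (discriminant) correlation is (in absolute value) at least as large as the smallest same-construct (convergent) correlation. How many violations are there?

Convergent (same construct = openness): Scale B, Scale A.
Smallest convergent = 0.68. Discriminant |r|: 0.19, 0.63, 0.22; count ≥ 0.68 → 0.

0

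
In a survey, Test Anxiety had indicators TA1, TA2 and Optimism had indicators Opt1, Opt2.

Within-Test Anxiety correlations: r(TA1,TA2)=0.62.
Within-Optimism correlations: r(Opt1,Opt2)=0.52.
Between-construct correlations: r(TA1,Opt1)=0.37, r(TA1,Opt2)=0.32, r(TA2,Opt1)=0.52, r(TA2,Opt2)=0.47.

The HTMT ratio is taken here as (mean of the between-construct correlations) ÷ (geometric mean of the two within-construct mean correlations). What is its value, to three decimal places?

0.740

Between-construct mean = 1.68/4 = 0.4200.
Mean within-TA = 0.62/1 = 0.6200; mean within-Opt = 0.52/1 = 0.5200.
Geometric mean = √(0.6200 × 0.5200) = 0.5678.
HTMT = 0.4200 / 0.5678 = 0.740.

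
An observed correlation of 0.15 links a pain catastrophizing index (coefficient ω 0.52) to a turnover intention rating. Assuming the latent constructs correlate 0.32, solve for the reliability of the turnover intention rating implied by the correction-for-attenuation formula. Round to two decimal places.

r_true = r_obs / √(r_xx · r_yy) ⇒ 0.32 = 0.15 / √(0.52 · r_yy).
√(0.52 · r_yy) = 0.15 / 0.32 = 0.4688; 0.52 · r_yy = 0.2198; r_yy = 0.2198 / 0.52 ≈ 0.42.

0.42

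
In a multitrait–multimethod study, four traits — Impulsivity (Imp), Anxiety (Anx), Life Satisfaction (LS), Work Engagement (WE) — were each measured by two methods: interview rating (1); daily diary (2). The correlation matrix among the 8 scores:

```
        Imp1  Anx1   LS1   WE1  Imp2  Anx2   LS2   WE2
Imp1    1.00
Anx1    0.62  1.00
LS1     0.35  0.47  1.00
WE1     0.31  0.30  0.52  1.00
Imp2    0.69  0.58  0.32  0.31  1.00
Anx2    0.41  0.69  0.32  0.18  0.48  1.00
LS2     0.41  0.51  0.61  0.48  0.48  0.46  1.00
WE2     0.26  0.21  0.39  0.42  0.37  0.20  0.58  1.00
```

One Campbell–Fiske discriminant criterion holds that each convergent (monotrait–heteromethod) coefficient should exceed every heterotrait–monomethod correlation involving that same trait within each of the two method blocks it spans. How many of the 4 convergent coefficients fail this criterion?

1

Each convergent coefficient versus the relevant comparison correlations:
Imp (methods 1·2): 0.69 vs {0.62, 0.48, 0.35, 0.48, 0.31, 0.37} → pass.
Anx (methods 1·2): 0.69 vs {0.62, 0.48, 0.47, 0.46, 0.30, 0.20} → pass.
LS (methods 1·2): 0.61 vs {0.35, 0.48, 0.47, 0.46, 0.52, 0.58} → pass.
WE (methods 1·2): 0.42 vs {0.31, 0.37, 0.30, 0.20, 0.52, 0.58} → fail.
1 of 4 fail.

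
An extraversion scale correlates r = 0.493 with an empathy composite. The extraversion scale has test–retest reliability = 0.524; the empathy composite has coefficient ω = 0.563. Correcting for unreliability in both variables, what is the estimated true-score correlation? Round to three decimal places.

r_true = r_obs / √(r_xx · r_yy) = 0.493 / √(0.524 × 0.563) = 0.493 / √0.295012 = 0.493 / 0.5432 ≈ 0.908.

0.908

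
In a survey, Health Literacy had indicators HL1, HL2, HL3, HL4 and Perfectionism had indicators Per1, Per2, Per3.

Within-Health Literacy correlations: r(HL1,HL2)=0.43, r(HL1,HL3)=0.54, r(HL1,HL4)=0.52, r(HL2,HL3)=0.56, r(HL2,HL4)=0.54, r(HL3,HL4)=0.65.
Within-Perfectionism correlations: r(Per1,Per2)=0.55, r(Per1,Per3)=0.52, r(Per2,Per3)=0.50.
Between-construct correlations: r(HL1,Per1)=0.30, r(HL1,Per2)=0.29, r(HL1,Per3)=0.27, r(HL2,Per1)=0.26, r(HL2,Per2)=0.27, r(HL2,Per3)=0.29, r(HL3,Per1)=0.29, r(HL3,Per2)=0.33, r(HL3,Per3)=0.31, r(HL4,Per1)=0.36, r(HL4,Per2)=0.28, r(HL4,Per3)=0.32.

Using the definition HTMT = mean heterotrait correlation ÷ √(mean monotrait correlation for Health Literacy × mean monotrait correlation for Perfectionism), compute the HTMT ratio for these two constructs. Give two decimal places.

0.56

Mean between = 3.57/12 = 0.2975.
Mean within-HL = 3.24/6 = 0.5400; mean within-Per = 1.57/3 = 0.5233.
Geometric mean = √(0.5400 × 0.5233) = 0.5316.
HTMT = 0.2975 / 0.5316 = 0.56.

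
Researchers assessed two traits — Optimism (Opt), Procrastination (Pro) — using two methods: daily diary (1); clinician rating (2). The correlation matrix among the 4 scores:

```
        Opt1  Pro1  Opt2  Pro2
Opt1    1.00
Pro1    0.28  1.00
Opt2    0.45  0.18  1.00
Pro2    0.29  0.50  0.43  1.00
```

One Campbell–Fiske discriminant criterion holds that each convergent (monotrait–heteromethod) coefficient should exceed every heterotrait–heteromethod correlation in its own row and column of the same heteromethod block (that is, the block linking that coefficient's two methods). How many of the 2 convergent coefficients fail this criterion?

Convergent coefficients and their comparison sets:
Opt (methods 1·2): 0.45 vs {0.29, 0.18} → pass.
Pro (methods 1·2): 0.50 vs {0.18, 0.29} → pass.
0 of 2 fail.

0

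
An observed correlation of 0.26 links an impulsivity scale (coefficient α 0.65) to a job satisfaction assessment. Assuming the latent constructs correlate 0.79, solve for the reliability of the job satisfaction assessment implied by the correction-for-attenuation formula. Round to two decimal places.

r_true = r_obs / √(r_xx · r_yy) ⇒ 0.79 = 0.26 / √(0.65 · r_yy).
√(0.65 · r_yy) = 0.26 / 0.79 = 0.3291; 0.65 · r_yy = 0.1083; r_yy = 0.1083 / 0.65 ≈ 0.17.

0.17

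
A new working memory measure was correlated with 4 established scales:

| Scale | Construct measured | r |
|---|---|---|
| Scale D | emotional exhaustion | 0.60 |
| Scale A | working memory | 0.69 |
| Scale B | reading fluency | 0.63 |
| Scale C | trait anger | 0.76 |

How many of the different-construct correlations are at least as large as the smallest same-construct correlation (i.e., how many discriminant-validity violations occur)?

1

Convergent (same construct = working memory): Scale A.
Smallest convergent = 0.69. Discriminant values: 0.60, 0.63, 0.76; count ≥ 0.69 → 1.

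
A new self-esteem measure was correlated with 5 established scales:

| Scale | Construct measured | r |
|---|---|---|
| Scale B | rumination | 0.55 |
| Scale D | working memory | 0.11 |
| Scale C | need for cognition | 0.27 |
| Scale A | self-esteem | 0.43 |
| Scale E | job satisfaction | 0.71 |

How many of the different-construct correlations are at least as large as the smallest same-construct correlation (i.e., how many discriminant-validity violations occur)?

2

Convergent (same construct = self-esteem): Scale A.
Smallest convergent = 0.43. Discriminant values: 0.55, 0.11, 0.27, 0.71; count ≥ 0.43 → 2.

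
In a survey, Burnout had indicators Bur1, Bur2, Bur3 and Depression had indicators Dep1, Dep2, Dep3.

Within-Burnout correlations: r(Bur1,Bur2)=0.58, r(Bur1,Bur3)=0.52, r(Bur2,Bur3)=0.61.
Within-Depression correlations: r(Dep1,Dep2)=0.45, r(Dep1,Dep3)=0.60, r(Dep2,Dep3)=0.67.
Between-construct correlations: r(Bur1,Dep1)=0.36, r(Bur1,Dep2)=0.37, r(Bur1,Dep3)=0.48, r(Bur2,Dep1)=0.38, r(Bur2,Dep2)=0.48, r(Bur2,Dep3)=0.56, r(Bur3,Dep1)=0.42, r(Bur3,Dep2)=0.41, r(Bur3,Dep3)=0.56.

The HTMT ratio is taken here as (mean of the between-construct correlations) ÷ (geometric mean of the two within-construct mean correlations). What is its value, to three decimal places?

Between-construct mean = 4.02/9 = 0.4467.
Mean within-Bur = 1.71/3 = 0.5700; mean within-Dep = 1.72/3 = 0.5733.
Geometric mean = √(0.5700 × 0.5733) = 0.5716.
HTMT = 0.4467 / 0.5716 = 0.781.

0.781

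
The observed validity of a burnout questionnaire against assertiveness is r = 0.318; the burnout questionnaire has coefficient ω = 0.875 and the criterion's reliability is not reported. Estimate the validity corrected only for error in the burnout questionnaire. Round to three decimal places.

Single correction: r_c = r_obs / √r_xx = 0.318 / √0.875 = 0.318 / 0.9354 ≈ 0.340.

0.340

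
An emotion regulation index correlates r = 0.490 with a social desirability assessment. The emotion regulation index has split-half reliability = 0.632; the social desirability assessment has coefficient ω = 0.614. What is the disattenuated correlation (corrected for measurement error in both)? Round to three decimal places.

r_true = r_obs / √(r_xx · r_yy) = 0.490 / √(0.632 × 0.614) = 0.490 / √0.388048 = 0.490 / 0.6229 ≈ 0.787.

0.787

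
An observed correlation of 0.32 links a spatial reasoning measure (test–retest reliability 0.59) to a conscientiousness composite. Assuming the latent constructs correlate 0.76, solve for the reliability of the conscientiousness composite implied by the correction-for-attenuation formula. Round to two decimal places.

0.30

r_true = r_obs / √(r_xx · r_yy) ⇒ 0.76 = 0.32 / √(0.59 · r_yy).
√(0.59 · r_yy) = 0.32 / 0.76 = 0.4211; 0.59 · r_yy = 0.1773; r_yy = 0.1773 / 0.59 ≈ 0.30.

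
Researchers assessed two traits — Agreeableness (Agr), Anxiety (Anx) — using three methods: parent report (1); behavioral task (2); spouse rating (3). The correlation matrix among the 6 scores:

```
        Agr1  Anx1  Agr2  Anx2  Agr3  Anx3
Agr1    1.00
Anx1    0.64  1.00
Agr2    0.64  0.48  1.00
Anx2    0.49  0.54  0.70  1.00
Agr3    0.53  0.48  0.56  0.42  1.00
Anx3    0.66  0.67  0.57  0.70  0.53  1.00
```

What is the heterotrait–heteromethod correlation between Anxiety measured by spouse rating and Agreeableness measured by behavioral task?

0.57

Different traits and methods: r(Anx3, Agr2) = 0.57.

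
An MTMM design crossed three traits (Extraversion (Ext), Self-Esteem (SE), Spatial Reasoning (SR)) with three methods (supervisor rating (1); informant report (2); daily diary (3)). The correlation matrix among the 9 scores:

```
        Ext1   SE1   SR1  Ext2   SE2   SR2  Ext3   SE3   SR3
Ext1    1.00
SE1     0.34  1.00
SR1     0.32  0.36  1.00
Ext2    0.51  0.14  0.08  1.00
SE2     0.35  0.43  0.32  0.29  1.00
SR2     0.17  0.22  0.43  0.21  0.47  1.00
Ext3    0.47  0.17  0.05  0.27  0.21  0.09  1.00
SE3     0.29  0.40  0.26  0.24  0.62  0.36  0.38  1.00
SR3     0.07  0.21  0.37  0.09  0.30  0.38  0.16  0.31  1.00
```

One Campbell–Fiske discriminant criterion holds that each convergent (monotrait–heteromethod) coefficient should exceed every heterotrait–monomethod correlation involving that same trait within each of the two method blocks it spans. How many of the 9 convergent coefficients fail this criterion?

4

Convergent coefficients and their comparison sets:
Ext (methods 1·2): 0.51 vs {0.34, 0.29, 0.32, 0.21} → pass.
Ext (methods 1·3): 0.47 vs {0.34, 0.38, 0.32, 0.16} → pass.
Ext (methods 2·3): 0.27 vs {0.29, 0.38, 0.21, 0.16} → fail.
SE (methods 1·2): 0.43 vs {0.34, 0.29, 0.36, 0.47} → fail.
SE (methods 1·3): 0.40 vs {0.34, 0.38, 0.36, 0.31} → pass.
SE (methods 2·3): 0.62 vs {0.29, 0.38, 0.47, 0.31} → pass.
SR (methods 1·2): 0.43 vs {0.32, 0.21, 0.36, 0.47} → fail.
SR (methods 1·3): 0.37 vs {0.32, 0.16, 0.36, 0.31} → pass.
SR (methods 2·3): 0.38 vs {0.21, 0.16, 0.47, 0.31} → fail.
4 of 9 fail.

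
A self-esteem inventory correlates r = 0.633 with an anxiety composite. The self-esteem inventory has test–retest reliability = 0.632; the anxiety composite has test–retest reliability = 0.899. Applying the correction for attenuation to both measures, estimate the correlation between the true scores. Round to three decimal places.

r_true = r_obs / √(r_xx · r_yy) = 0.633 / √(0.632 × 0.899) = 0.633 / √0.568168 = 0.633 / 0.7538 ≈ 0.840.

0.840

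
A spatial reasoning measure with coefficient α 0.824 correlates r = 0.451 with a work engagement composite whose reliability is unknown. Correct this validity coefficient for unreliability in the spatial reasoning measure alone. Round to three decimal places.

0.497

Single correction: r_c = r_obs / √r_xx = 0.451 / √0.824 = 0.451 / 0.9077 ≈ 0.497.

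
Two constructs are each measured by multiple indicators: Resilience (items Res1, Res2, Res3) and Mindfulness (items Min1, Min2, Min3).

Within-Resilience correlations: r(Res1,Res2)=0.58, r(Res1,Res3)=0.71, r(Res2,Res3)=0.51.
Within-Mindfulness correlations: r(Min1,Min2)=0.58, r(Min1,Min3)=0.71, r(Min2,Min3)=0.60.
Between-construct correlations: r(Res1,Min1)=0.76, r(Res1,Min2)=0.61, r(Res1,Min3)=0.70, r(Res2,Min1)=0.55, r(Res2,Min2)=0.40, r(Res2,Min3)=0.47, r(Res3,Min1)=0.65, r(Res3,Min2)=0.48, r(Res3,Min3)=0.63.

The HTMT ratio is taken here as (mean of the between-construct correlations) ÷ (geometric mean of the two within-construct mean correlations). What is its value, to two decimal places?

Between-construct mean = 5.25/9 = 0.5833.
Mean within-Res = 1.80/3 = 0.6000; mean within-Min = 1.89/3 = 0.6300.
Geometric mean = √(0.6000 × 0.6300) = 0.6148.
HTMT = 0.5833 / 0.6148 = 0.95.

0.95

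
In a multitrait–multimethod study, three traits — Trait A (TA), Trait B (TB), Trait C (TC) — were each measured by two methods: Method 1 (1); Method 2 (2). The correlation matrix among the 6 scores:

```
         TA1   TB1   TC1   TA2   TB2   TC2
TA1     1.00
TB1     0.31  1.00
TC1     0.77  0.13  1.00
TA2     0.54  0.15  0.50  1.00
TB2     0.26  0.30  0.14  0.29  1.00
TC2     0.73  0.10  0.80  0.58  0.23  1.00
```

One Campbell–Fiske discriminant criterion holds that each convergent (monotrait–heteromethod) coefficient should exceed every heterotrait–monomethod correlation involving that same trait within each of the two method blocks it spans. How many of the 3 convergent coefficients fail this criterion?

Convergent coefficients and their comparison sets:
TA (methods 1·2): 0.54 vs {0.31, 0.29, 0.77, 0.58} → fail.
TB (methods 1·2): 0.30 vs {0.31, 0.29, 0.13, 0.23} → fail.
TC (methods 1·2): 0.80 vs {0.77, 0.58, 0.13, 0.23} → pass.
2 of 3 fail.

2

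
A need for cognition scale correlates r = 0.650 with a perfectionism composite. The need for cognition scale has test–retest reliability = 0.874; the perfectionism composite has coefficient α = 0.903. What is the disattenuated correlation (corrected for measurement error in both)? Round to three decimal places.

r_true = r_obs / √(r_xx · r_yy) = 0.650 / √(0.874 × 0.903) = 0.650 / √0.789222 = 0.650 / 0.8884 ≈ 0.732.

0.732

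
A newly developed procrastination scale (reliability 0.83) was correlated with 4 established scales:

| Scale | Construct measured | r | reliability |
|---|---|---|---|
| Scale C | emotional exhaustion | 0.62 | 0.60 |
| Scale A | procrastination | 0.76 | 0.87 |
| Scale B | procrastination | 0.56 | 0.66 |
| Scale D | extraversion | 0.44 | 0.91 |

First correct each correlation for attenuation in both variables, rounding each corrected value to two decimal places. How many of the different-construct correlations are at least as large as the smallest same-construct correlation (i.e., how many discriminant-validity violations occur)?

1

Disattenuated r (r / √(r_scale · r_new)):
  Scale C (disc): 0.62 / √(0.60·0.83) = 0.88
  Scale A (conv): 0.76 / √(0.87·0.83) = 0.89
  Scale B (conv): 0.56 / √(0.66·0.83) = 0.76
  Scale D (disc): 0.44 / √(0.91·0.83) = 0.51
Smallest convergent = 0.76. Discriminant values: 0.88, 0.51; count ≥ 0.76 → 1.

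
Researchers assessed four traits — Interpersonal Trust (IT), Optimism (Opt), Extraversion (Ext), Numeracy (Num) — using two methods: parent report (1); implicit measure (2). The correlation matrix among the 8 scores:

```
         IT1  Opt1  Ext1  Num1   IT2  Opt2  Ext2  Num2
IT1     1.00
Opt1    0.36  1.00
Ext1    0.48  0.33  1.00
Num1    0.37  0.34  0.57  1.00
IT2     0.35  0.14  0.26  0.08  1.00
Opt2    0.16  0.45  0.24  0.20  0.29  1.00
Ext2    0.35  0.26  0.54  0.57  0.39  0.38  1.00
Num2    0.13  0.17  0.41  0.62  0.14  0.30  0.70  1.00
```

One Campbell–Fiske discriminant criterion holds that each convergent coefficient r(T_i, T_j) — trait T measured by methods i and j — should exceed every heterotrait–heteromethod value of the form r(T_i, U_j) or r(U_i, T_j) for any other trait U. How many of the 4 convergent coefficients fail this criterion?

2

Convergent coefficients and their comparison sets:
IT (methods 1·2): 0.35 vs {0.16, 0.14, 0.35, 0.26, 0.13, 0.08} → fail.
Opt (methods 1·2): 0.45 vs {0.14, 0.16, 0.26, 0.24, 0.17, 0.20} → pass.
Ext (methods 1·2): 0.54 vs {0.26, 0.35, 0.24, 0.26, 0.41, 0.57} → fail.
Num (methods 1·2): 0.62 vs {0.08, 0.13, 0.20, 0.17, 0.57, 0.41} → pass.
2 of 4 fail.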